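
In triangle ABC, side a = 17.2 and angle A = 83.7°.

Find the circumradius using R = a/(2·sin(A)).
R = a/(2·sin(A)) = 17.2/(2·sin(83.7°))
sin(83.7°) ≈ 0.993961
R ≈ 17.2/(2·0.993961) = 17.2/1.98792 ≈ 8.65225

R = 8.652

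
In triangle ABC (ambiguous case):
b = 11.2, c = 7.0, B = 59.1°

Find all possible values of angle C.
b/sin(B) = c/sin(C)  ⇒  sin(C) = c·sin(B)/b = 7.0·sin(59.1°)/11.2
sin(59.1°) ≈ 0.858065
sin(C) ≈ 7.0·0.858065/11.2 ≈ 6.00645/11.2 ≈ 0.536291
Candidate 1: C₁ = arcsin(0.536291) ≈ 32.4315°  →  A = 180° − 59.1° − 32.4315° ≈ 88.4685° > 0, valid
Candidate 2: C₂ = 180° − C₁ ≈ 147.569°  →  A = 180° − 59.1° − 147.569° ≈ -26.6685° ≤ 0, not a valid triangle

C = 32.43° (one solution)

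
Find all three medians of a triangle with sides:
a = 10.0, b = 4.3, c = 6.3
Median formula: m_a = ½√(2b² + 2c² − a²) (and cyclically). a² = 100, b² = 18.49, c² = 39.69.
m_a = ½√(2·18.49 + 2·39.69 − 100) = ½√16.36 ≈ ½·4.04475 ≈ 2.02237
m_b = ½√(2·100 + 2·39.69 − 18.49) = ½√260.89 ≈ ½·16.1521 ≈ 8.07604
m_c = ½√(2·100 + 2·18.49 − 39.69) = ½√197.29 ≈ ½·14.046 ≈ 7.023

m_a = 2.022, m_b = 8.076, m_c = 7.023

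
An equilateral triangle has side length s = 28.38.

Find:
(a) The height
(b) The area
(a) The height splits the triangle into two 30-60-90 halves: h = s·√3/2 = 28.38·1.73205/2 ≈ 49.1556/2 ≈ 24.5778
(b) Area = (√3/4)·s² = (√3/4)·28.38² = (√3/4)·805.4244 ≈ 0.433013·805.4244 ≈ 348.759

Height = 24.58, Area = 348.8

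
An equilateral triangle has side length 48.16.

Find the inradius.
r = Area/s with s the semi-perimeter.
Area = (√3/4)·48.16² = (√3/4)·2319.3856 ≈ 0.433013·2319.3856 ≈ 1004.32
s = 3·48.16/2 = 72.24
r ≈ 1004.32/72.24 ≈ 13.9026
(Equivalently r = side/(2√3) = 48.16/3.4641 ≈ 13.9026.)

r = 13.9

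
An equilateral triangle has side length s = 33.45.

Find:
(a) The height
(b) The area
(a) The height splits the triangle into two 30-60-90 halves: h = s·√3/2 = 33.45·1.73205/2 ≈ 57.9371/2 ≈ 28.9685
(b) Area = (√3/4)·s² = (√3/4)·33.45² = (√3/4)·1118.9025 ≈ 0.433013·1118.9025 ≈ 484.499

Height = 28.97, Area = 484.5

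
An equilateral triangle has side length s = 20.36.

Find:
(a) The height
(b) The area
(a) The height splits the triangle into two 30-60-90 halves: h = s·√3/2 = 20.36·1.73205/2 ≈ 35.2646/2 ≈ 17.6323
(b) Area = (√3/4)·s² = (√3/4)·20.36² = (√3/4)·414.5296 ≈ 0.433013·414.5296 ≈ 179.497

Height = 17.63, Area = 179.5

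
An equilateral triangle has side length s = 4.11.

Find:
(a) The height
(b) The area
(a) The height splits the triangle into two 30-60-90 halves: h = s·√3/2 = 4.11·1.73205/2 ≈ 7.11873/2 ≈ 3.55936
(b) Area = (√3/4)·s² = (√3/4)·4.11² = (√3/4)·16.8921 ≈ 0.433013·16.8921 ≈ 7.31449

Height = 3.559, Area = 7.314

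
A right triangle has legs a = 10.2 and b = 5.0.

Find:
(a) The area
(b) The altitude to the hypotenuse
(a) The legs are perpendicular, so Area = ½·a·b = ½·10.2·5.0 = ½·51 = 25.5
(b) Hypotenuse c = √(a² + b²) = √(104.04 + 25) = √129.04 ≈ 11.3596
    Area = ½·c·h_c  ⇒  h_c = 2·Area/c = 51/11.3596 ≈ 4.4896

Area = 25.5, h_c = 4.49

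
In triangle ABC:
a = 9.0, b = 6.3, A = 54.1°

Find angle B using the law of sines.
a/sin(A) = b/sin(B)  ⇒  sin(B) = b·sin(A)/a = 6.3·sin(54.1°)/9.0
sin(54.1°) ≈ 0.810042
sin(B) ≈ 6.3·0.810042/9.0 ≈ 5.10326/9.0 ≈ 0.567029
B = arcsin(0.567029) ≈ 34.5433°
(Since b ≤ a we need B ≤ A, so the obtuse alternative 180° − 34.5433° ≈ 145.457° is rejected.)

B = 34.54°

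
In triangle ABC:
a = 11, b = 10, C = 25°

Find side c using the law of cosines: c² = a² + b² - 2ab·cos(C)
c² = 11² + 10² − 2·11·10·cos(25°)
cos(25°) ≈ 0.906308
c² ≈ 121 + 100 − 220·(0.906308) ≈ 221 − 199.388 ≈ 21.6123
c ≈ √21.6123 ≈ 4.6489

c = 4.649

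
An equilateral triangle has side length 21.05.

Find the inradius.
r = Area/s with s the semi-perimeter.
Area = (√3/4)·21.05² = (√3/4)·443.1025 ≈ 0.433013·443.1025 ≈ 191.869
s = 3·21.05/2 = 31.575
r ≈ 191.869/31.575 ≈ 6.07661
(Equivalently r = side/(2√3) = 21.05/3.4641 ≈ 6.07661.)

r = 6.077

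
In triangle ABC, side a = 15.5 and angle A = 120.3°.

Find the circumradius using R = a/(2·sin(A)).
R = a/(2·sin(A)) = 15.5/(2·sin(120.3°))
sin(120.3°) ≈ 0.863396
R ≈ 15.5/(2·0.863396) = 15.5/1.72679 ≈ 8.97619

R = 8.976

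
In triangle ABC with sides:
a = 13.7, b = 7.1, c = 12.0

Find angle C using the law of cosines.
c² = a² + b² − 2ab·cos(C)  ⇒  cos(C) = (a² + b² − c²)/(2ab)
cos(C) = (13.7² + 7.1² − 12.0²)/(2·13.7·7.1) = (187.69 + 50.41 − 144)/194.54 = 94.1/194.54 ≈ 0.483705
C = arccos(0.483705) ≈ 61.0723°

C = 61.07°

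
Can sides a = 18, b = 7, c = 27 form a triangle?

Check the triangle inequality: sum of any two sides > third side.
a + b vs c: 18 + 7 = 25 ≤ 27  ✗
a + c vs b: 18 + 27 = 45 > 7  ✓
b + c vs a: 7 + 27 = 34 > 18  ✓

No: 18 + 7 = 25 is not > 27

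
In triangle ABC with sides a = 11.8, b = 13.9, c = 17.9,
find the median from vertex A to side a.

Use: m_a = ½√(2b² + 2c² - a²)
m_a = ½√(2·13.9² + 2·17.9² − 11.8²) = ½√(2·193.21 + 2·320.41 − 139.24) = ½√(386.42 + 640.82 − 139.24) = ½√888
√888 ≈ 29.7993, so m_a ≈ 14.8997

m_a = 14.9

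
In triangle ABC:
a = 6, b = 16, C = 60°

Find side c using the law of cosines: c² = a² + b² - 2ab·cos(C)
c² = 6² + 16² − 2·6·16·cos(60°)
cos(60°) ≈ 0.5
c² ≈ 36 + 256 − 192·(0.5) ≈ 292 − 96 ≈ 196
c ≈ √196 ≈ 14

c = 14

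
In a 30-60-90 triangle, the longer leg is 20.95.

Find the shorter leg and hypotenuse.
In a 30-60-90 triangle the sides are in ratio 1 : √3 : 2, so short leg = long leg/√3 and hypotenuse = 2·(short leg).
Short leg = 20.95/√3 ≈ 20.95/1.73205 ≈ 12.0955
Hypotenuse = 2·12.0955 ≈ 24.191

Short leg = 12.1, Hypotenuse = 24.19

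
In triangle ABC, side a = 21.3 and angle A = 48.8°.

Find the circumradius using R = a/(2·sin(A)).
R = a/(2·sin(A)) = 21.3/(2·sin(48.8°))
sin(48.8°) ≈ 0.752415
R ≈ 21.3/(2·0.752415) = 21.3/1.50483 ≈ 14.1544

R = 14.15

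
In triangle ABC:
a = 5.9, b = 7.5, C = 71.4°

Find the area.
Two sides and the included angle (SAS): A = ½·a·b·sin(C) = ½·5.9·7.5·sin(71.4°)
sin(71.4°) ≈ 0.947768
A ≈ ½·44.25·0.947768 = 22.125·0.947768 ≈ 20.9694

Area = 20.97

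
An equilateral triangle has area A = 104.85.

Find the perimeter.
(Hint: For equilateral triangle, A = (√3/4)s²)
A = (√3/4)s²  ⇒  s² = 4A/√3 = 4·104.85/√3 = 419.4/1.73205 ≈ 242.141
s ≈ √242.141 ≈ 15.5609
Perimeter = 3s ≈ 3·15.5609 ≈ 46.6826

Perimeter = 46.68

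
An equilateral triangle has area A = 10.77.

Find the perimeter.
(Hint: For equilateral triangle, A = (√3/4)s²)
A = (√3/4)s²  ⇒  s² = 4A/√3 = 4·10.77/√3 = 43.08/1.73205 ≈ 24.8722
s ≈ √24.8722 ≈ 4.98721
Perimeter = 3s ≈ 3·4.98721 ≈ 14.9616

Perimeter = 14.96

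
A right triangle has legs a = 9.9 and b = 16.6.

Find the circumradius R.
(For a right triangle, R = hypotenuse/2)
Hypotenuse c = √(a² + b²) = √(98.01 + 275.56) = √373.57 ≈ 19.328
R = c/2 ≈ 19.328/2 ≈ 9.66398

R = 9.664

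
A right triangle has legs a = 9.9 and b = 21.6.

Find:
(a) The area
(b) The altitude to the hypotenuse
(a) The legs are perpendicular, so Area = ½·a·b = ½·9.9·21.6 = ½·213.84 = 106.92
(b) Hypotenuse c = √(a² + b²) = √(98.01 + 466.56) = √564.57 ≈ 23.7607
    Area = ½·c·h_c  ⇒  h_c = 2·Area/c = 213.84/23.7607 ≈ 8.99974

Area = 106.92, h_c = 9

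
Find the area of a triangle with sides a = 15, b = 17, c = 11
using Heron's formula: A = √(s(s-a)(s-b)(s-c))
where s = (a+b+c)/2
s = (15 + 17 + 11)/2 = 43/2 = 21.5
s − a = 6.5, s − b = 4.5, s − c = 10.5
s(s−a)(s−b)(s−c) = 21.5·6.5·4.5·10.5 = 6603.1875
Area = √6603.1875 ≈ 81.26

s = 21.5, Area = 81.26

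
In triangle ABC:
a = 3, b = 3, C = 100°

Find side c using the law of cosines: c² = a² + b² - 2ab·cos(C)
c² = 3² + 3² − 2·3·3·cos(100°)
cos(100°) ≈ -0.173648
c² ≈ 9 + 9 − 18·(-0.173648) ≈ 18 + 3.12567 ≈ 21.1257
c ≈ √21.1257 ≈ 4.59627

c = 4.596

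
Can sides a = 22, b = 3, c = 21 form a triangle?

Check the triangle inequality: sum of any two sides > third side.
a + b vs c: 22 + 3 = 25 > 21  ✓
a + c vs b: 22 + 21 = 43 > 3  ✓
b + c vs a: 3 + 21 = 24 > 22  ✓

Yes, triangle inequality satisfied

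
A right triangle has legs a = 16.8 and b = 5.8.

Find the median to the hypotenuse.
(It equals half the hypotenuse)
Hypotenuse c = √(a² + b²) = √(282.24 + 33.64) = √315.88 ≈ 17.773
Median to hypotenuse = c/2 ≈ 17.773/2 ≈ 8.88651

Median = 8.887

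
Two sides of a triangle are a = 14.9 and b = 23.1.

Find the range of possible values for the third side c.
Triangle inequality: |a − b| < c < a + b
|a − b| = |14.9 − 23.1| = 8.2
a + b = 14.9 + 23.1 = 38

8.2 < c < 38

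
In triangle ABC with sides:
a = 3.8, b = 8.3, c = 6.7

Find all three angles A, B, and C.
Law of cosines for each angle (a² = 14.44, b² = 68.89, c² = 44.89):
cos(A) = (b² + c² − a²)/(2bc) = (68.89 + 44.89 − 14.44)/(2·8.3·6.7) = 99.34/111.22 ≈ 0.893185  ⇒  A ≈ 26.7238°
cos(B) = (a² + c² − b²)/(2ac) = (14.44 + 44.89 − 68.89)/(2·3.8·6.7) = -9.56/50.92 ≈ -0.187745  ⇒  B ≈ 100.821°
cos(C) = (a² + b² − c²)/(2ab) = (14.44 + 68.89 − 44.89)/(2·3.8·8.3) = 38.44/63.08 ≈ 0.609385  ⇒  C ≈ 52.455°
Check: A + B + C ≈ 180°

A = 26.72°, B = 100.8°, C = 52.45°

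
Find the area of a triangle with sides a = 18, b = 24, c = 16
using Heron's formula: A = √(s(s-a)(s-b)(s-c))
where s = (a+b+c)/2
s = (18 + 24 + 16)/2 = 58/2 = 29
s − a = 11, s − b = 5, s − c = 13
s(s−a)(s−b)(s−c) = 29·11·5·13 = 20735
Area = √20735 ≈ 143.997

s = 29.0, Area = 144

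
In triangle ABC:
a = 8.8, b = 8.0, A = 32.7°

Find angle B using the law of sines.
a/sin(A) = b/sin(B)  ⇒  sin(B) = b·sin(A)/a = 8.0·sin(32.7°)/8.8
sin(32.7°) ≈ 0.54024
sin(B) ≈ 8.0·0.54024/8.8 ≈ 4.32192/8.8 ≈ 0.491128
B = arcsin(0.491128) ≈ 29.4147°
(Since b ≤ a we need B ≤ A, so the obtuse alternative 180° − 29.4147° ≈ 150.585° is rejected.)

B = 29.41°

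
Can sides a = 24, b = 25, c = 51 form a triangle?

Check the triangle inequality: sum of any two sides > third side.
a + b vs c: 24 + 25 = 49 ≤ 51  ✗
a + c vs b: 24 + 51 = 75 > 25  ✓
b + c vs a: 25 + 51 = 76 > 24  ✓

No: 24 + 25 = 49 is not > 51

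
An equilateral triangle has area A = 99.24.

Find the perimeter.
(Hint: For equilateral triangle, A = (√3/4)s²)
A = (√3/4)s²  ⇒  s² = 4A/√3 = 4·99.24/√3 = 396.96/1.73205 ≈ 229.185
s ≈ √229.185 ≈ 15.1389
Perimeter = 3s ≈ 3·15.1389 ≈ 45.4166

Perimeter = 45.42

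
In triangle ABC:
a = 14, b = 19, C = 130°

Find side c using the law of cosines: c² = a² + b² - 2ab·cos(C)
c² = 14² + 19² − 2·14·19·cos(130°)
cos(130°) ≈ -0.642788
c² ≈ 196 + 361 − 532·(-0.642788) ≈ 557 + 341.963 ≈ 898.963
c ≈ √898.963 ≈ 29.9827

c = 29.98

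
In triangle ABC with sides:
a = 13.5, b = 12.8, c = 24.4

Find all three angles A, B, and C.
Law of cosines for each angle (a² = 182.25, b² = 163.84, c² = 595.36):
cos(A) = (b² + c² − a²)/(2bc) = (163.84 + 595.36 − 182.25)/(2·12.8·24.4) = 576.95/624.64 ≈ 0.923652  ⇒  A ≈ 22.534°
cos(B) = (a² + c² − b²)/(2ac) = (182.25 + 595.36 − 163.84)/(2·13.5·24.4) = 613.77/658.8 ≈ 0.931648  ⇒  B ≈ 21.3067°
cos(C) = (a² + b² − c²)/(2ab) = (182.25 + 163.84 − 595.36)/(2·13.5·12.8) = -249.27/345.6 ≈ -0.721267  ⇒  C ≈ 136.159°
Check: A + B + C ≈ 180°

A = 22.53°, B = 21.31°, C = 136.2°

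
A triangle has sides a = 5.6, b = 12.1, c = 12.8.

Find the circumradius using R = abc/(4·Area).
First find the area with Heron's formula.
s = (5.6 + 12.1 + 12.8)/2 = 15.25
Area = √(s(s−a)(s−b)(s−c)) = √(15.25·9.65·3.15·2.45) ≈ √1135.73 ≈ 33.7005
abc = 5.6·12.1·12.8 = 867.328
R = abc/(4·Area) ≈ 867.328/(4·33.7005) = 867.328/134.802 ≈ 6.43408

R = 6.434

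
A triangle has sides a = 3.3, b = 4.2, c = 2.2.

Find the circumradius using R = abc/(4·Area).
First find the area with Heron's formula.
s = (3.3 + 4.2 + 2.2)/2 = 4.85
Area = √(s(s−a)(s−b)(s−c)) = √(4.85·1.55·0.65·2.65) ≈ √12.9489 ≈ 3.59846
abc = 3.3·4.2·2.2 = 30.492
R = abc/(4·Area) ≈ 30.492/(4·3.59846) = 30.492/14.3938 ≈ 2.11841

R = 2.118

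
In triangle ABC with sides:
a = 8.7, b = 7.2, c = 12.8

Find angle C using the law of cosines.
c² = a² + b² − 2ab·cos(C)  ⇒  cos(C) = (a² + b² − c²)/(2ab)
cos(C) = (8.7² + 7.2² − 12.8²)/(2·8.7·7.2) = (75.69 + 51.84 − 163.84)/125.28 = -36.31/125.28 ≈ -0.289831
C = arccos(-0.289831) ≈ 106.848°

C = 106.8°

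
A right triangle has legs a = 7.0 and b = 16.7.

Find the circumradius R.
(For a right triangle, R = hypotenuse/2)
Hypotenuse c = √(a² + b²) = √(49 + 278.89) = √327.89 ≈ 18.1077
R = c/2 ≈ 18.1077/2 ≈ 9.05387

R = 9.054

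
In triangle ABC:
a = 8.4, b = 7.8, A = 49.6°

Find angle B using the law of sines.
a/sin(A) = b/sin(B)  ⇒  sin(B) = b·sin(A)/a = 7.8·sin(49.6°)/8.4
sin(49.6°) ≈ 0.761538
sin(B) ≈ 7.8·0.761538/8.4 ≈ 5.94/8.4 ≈ 0.707143
B = arcsin(0.707143) ≈ 45.0029°
(Since b ≤ a we need B ≤ A, so the obtuse alternative 180° − 45.0029° ≈ 134.997° is rejected.)

B = 45°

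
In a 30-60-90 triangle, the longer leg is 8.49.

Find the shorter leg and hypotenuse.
In a 30-60-90 triangle the sides are in ratio 1 : √3 : 2, so short leg = long leg/√3 and hypotenuse = 2·(short leg).
Short leg = 8.49/√3 ≈ 8.49/1.73205 ≈ 4.9017
Hypotenuse = 2·4.9017 ≈ 9.80341

Short leg = 4.902, Hypotenuse = 9.803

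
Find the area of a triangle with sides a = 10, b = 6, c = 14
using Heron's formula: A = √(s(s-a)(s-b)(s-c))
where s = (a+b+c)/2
s = (10 + 6 + 14)/2 = 30/2 = 15
s − a = 5, s − b = 9, s − c = 1
s(s−a)(s−b)(s−c) = 15·5·9·1 = 675
Area = √675 ≈ 25.9808

s = 15.0, Area = 25.98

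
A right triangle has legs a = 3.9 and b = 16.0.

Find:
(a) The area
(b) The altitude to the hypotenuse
(a) The legs are perpendicular, so Area = ½·a·b = ½·3.9·16.0 = ½·62.4 = 31.2
(b) Hypotenuse c = √(a² + b²) = √(15.21 + 256) = √271.21 ≈ 16.4685
    Area = ½·c·h_c  ⇒  h_c = 2·Area/c = 62.4/16.4685 ≈ 3.78906

Area = 31.2, h_c = 3.789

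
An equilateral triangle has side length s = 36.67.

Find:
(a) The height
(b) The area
(a) The height splits the triangle into two 30-60-90 halves: h = s·√3/2 = 36.67·1.73205/2 ≈ 63.5143/2 ≈ 31.7572
(b) Area = (√3/4)·s² = (√3/4)·36.67² = (√3/4)·1344.6889 ≈ 0.433013·1344.6889 ≈ 582.267

Height = 31.76, Area = 582.3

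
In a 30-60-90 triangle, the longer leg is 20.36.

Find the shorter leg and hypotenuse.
In a 30-60-90 triangle the sides are in ratio 1 : √3 : 2, so short leg = long leg/√3 and hypotenuse = 2·(short leg).
Short leg = 20.36/√3 ≈ 20.36/1.73205 ≈ 11.7549
Hypotenuse = 2·11.7549 ≈ 23.5097

Short leg = 11.75, Hypotenuse = 23.51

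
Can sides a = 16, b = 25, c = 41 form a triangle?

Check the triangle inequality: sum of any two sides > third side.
a + b vs c: 16 + 25 = 41 ≤ 41  ✗
a + c vs b: 16 + 41 = 57 > 25  ✓
b + c vs a: 25 + 41 = 66 > 16  ✓

No: 16 + 25 = 41 is not > 41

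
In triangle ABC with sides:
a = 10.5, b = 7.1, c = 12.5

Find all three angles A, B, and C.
Law of cosines for each angle (a² = 110.25, b² = 50.41, c² = 156.25):
cos(A) = (b² + c² − a²)/(2bc) = (50.41 + 156.25 − 110.25)/(2·7.1·12.5) = 96.41/177.5 ≈ 0.543155  ⇒  A ≈ 57.1013°
cos(B) = (a² + c² − b²)/(2ac) = (110.25 + 156.25 − 50.41)/(2·10.5·12.5) = 216.09/262.5 ≈ 0.8232  ⇒  B ≈ 34.5936°
cos(C) = (a² + b² − c²)/(2ab) = (110.25 + 50.41 − 156.25)/(2·10.5·7.1) = 4.41/149.1 ≈ 0.0295775  ⇒  C ≈ 88.3051°
Check: A + B + C ≈ 180°

A = 57.1°, B = 34.59°, C = 88.31°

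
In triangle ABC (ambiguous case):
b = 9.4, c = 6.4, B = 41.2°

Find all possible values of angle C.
b/sin(B) = c/sin(C)  ⇒  sin(C) = c·sin(B)/b = 6.4·sin(41.2°)/9.4
sin(41.2°) ≈ 0.658689
sin(C) ≈ 6.4·0.658689/9.4 ≈ 4.21561/9.4 ≈ 0.448469
Candidate 1: C₁ = arcsin(0.448469) ≈ 26.6455°  →  A = 180° − 41.2° − 26.6455° ≈ 112.154° > 0, valid
Candidate 2: C₂ = 180° − C₁ ≈ 153.354°  →  A = 180° − 41.2° − 153.354° ≈ -14.5545° ≤ 0, not a valid triangle

C = 26.65° (one solution)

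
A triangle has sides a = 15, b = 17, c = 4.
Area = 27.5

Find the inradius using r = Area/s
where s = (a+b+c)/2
s = (15 + 17 + 4)/2 = 36/2 = 18
r = Area/s = 27.5/18 ≈ 1.52778

r = 1.528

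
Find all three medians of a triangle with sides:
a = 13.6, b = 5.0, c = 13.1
Median formula: m_a = ½√(2b² + 2c² − a²) (and cyclically). a² = 184.96, b² = 25, c² = 171.61.
m_a = ½√(2·25 + 2·171.61 − 184.96) = ½√208.26 ≈ ½·14.4312 ≈ 7.21561
m_b = ½√(2·184.96 + 2·171.61 − 25) = ½√688.14 ≈ ½·26.2324 ≈ 13.1162
m_c = ½√(2·184.96 + 2·25 − 171.61) = ½√248.31 ≈ ½·15.7579 ≈ 7.87893

m_a = 7.216, m_b = 13.12, m_c = 7.879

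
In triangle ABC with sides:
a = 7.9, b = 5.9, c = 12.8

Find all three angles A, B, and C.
Law of cosines for each angle (a² = 62.41, b² = 34.81, c² = 163.84):
cos(A) = (b² + c² − a²)/(2bc) = (34.81 + 163.84 − 62.41)/(2·5.9·12.8) = 136.24/151.04 ≈ 0.902013  ⇒  A ≈ 25.5761°
cos(B) = (a² + c² − b²)/(2ac) = (62.41 + 163.84 − 34.81)/(2·7.9·12.8) = 191.44/202.24 ≈ 0.946598  ⇒  B ≈ 18.8091°
cos(C) = (a² + b² − c²)/(2ab) = (62.41 + 34.81 − 163.84)/(2·7.9·5.9) = -66.62/93.22 ≈ -0.714654  ⇒  C ≈ 135.615°
Check: A + B + C ≈ 180°

A = 25.58°, B = 18.81°, C = 135.6°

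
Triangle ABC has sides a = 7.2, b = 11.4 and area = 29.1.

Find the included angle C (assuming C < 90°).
Area = ½·a·b·sin(C)  ⇒  sin(C) = 2·Area/(a·b) = 2·29.1/(7.2·11.4) = 58.2/82.08 ≈ 0.709064
C = arcsin(0.709064) ≈ 45.1588° (taking the acute solution since C < 90°)

C = 45.16°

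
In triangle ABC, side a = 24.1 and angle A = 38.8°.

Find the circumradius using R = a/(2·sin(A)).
R = a/(2·sin(A)) = 24.1/(2·sin(38.8°))
sin(38.8°) ≈ 0.626604
R ≈ 24.1/(2·0.626604) = 24.1/1.25321 ≈ 19.2307

R = 19.23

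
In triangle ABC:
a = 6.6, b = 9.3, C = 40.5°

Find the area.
Two sides and the included angle (SAS): A = ½·a·b·sin(C) = ½·6.6·9.3·sin(40.5°)
sin(40.5°) ≈ 0.649448
A ≈ ½·61.38·0.649448 = 30.69·0.649448 ≈ 19.9316

Area = 19.93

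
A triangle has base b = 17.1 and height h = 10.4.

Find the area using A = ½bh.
A = ½·b·h = ½·17.1·10.4 = ½·177.84 = 88.92

Area = 88.92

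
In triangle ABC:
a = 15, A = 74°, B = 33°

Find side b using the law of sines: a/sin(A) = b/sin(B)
a/sin(A) = b/sin(B)  ⇒  b = a·sin(B)/sin(A) = 15·sin(33°)/sin(74°)
sin(33°) ≈ 0.544639, sin(74°) ≈ 0.961262
b ≈ 15·0.544639/0.961262 ≈ 8.16959/0.961262 ≈ 8.49882

b = 8.499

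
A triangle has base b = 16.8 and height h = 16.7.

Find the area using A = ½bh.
A = ½·b·h = ½·16.8·16.7 = ½·280.56 = 140.28

Area = 140.28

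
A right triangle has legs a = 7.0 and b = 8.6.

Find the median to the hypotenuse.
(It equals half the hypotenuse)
Hypotenuse c = √(a² + b²) = √(49 + 73.96) = √122.96 ≈ 11.0887
Median to hypotenuse = c/2 ≈ 11.0887/2 ≈ 5.54437

Median = 5.544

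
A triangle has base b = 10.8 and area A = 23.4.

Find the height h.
A = ½·b·h  ⇒  h = 2A/b = 2·23.4/10.8 = 46.8/10.8 ≈ 4.33333

h = 4.333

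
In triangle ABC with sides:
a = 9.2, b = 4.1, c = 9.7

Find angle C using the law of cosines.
c² = a² + b² − 2ab·cos(C)  ⇒  cos(C) = (a² + b² − c²)/(2ab)
cos(C) = (9.2² + 4.1² − 9.7²)/(2·9.2·4.1) = (84.64 + 16.81 − 94.09)/75.44 = 7.36/75.44 ≈ 0.097561
C = arccos(0.097561) ≈ 84.4013°

C = 84.4°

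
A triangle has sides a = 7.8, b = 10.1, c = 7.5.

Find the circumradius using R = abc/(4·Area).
First find the area with Heron's formula.
s = (7.8 + 10.1 + 7.5)/2 = 12.7
Area = √(s(s−a)(s−b)(s−c)) = √(12.7·4.9·2.6·5.2) ≈ √841.35 ≈ 29.006
abc = 7.8·10.1·7.5 = 590.85
R = abc/(4·Area) ≈ 590.85/(4·29.006) = 590.85/116.024 ≈ 5.09248

R = 5.092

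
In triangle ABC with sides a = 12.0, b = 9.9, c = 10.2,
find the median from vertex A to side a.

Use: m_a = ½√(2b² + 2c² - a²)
m_a = ½√(2·9.9² + 2·10.2² − 12.0²) = ½√(2·98.01 + 2·104.04 − 144) = ½√(196.02 + 208.08 − 144) = ½√260.1
√260.1 ≈ 16.1276, so m_a ≈ 8.06381

m_a = 8.064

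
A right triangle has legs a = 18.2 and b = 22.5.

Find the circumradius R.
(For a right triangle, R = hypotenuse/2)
Hypotenuse c = √(a² + b²) = √(331.24 + 506.25) = √837.49 ≈ 28.9394
R = c/2 ≈ 28.9394/2 ≈ 14.4697

R = 14.47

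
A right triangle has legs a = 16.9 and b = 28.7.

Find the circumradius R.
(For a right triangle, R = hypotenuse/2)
Hypotenuse c = √(a² + b²) = √(285.61 + 823.69) = √1109.3 ≈ 33.3062
R = c/2 ≈ 33.3062/2 ≈ 16.6531

R = 16.65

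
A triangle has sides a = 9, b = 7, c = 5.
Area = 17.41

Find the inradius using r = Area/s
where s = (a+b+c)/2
s = (9 + 7 + 5)/2 = 21/2 = 10.5
r = Area/s = 17.41/10.5 ≈ 1.6581

r = 1.658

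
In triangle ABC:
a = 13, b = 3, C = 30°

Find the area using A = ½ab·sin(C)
A = ½·a·b·sin(C) = ½·13·3·sin(30°)
sin(30°) ≈ 0.5
A ≈ ½·39·0.5 = 19.5·0.5 ≈ 9.75

Area = 9.75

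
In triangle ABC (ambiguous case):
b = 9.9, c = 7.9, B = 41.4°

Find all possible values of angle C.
b/sin(B) = c/sin(C)  ⇒  sin(C) = c·sin(B)/b = 7.9·sin(41.4°)/9.9
sin(41.4°) ≈ 0.661312
sin(C) ≈ 7.9·0.661312/9.9 ≈ 5.22436/9.9 ≈ 0.527714
Candidate 1: C₁ = arcsin(0.527714) ≈ 31.8511°  →  A = 180° − 41.4° − 31.8511° ≈ 106.749° > 0, valid
Candidate 2: C₂ = 180° − C₁ ≈ 148.149°  →  A = 180° − 41.4° − 148.149° ≈ -9.5489° ≤ 0, not a valid triangle

C = 31.85° (one solution)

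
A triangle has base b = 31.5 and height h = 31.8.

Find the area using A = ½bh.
A = ½·b·h = ½·31.5·31.8 = ½·1001.7 = 500.85

Area = 500.85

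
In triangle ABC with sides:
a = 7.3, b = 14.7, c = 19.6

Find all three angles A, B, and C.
Law of cosines for each angle (a² = 53.29, b² = 216.09, c² = 384.16):
cos(A) = (b² + c² − a²)/(2bc) = (216.09 + 384.16 − 53.29)/(2·14.7·19.6) = 546.96/576.24 ≈ 0.949188  ⇒  A ≈ 18.3433°
cos(B) = (a² + c² − b²)/(2ac) = (53.29 + 384.16 − 216.09)/(2·7.3·19.6) = 221.36/286.16 ≈ 0.773553  ⇒  B ≈ 39.326°
cos(C) = (a² + b² − c²)/(2ab) = (53.29 + 216.09 − 384.16)/(2·7.3·14.7) = -114.78/214.62 ≈ -0.534806  ⇒  C ≈ 122.331°
Check: A + B + C ≈ 180°

A = 18.34°, B = 39.33°, C = 122.3°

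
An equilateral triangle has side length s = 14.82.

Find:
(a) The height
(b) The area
(a) The height splits the triangle into two 30-60-90 halves: h = s·√3/2 = 14.82·1.73205/2 ≈ 25.669/2 ≈ 12.8345
(b) Area = (√3/4)·s² = (√3/4)·14.82² = (√3/4)·219.6324 ≈ 0.433013·219.6324 ≈ 95.1036

Height = 12.83, Area = 95.1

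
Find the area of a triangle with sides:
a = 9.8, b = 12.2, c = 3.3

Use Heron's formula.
s = (9.8 + 12.2 + 3.3)/2 = 25.3/2 = 12.65
s − a = 2.85, s − b = 0.45, s − c = 9.35
s(s−a)(s−b)(s−c) = 12.65·2.85·0.45·9.35 ≈ 151.691
Area = √151.691 ≈ 12.3163

Area = 12.32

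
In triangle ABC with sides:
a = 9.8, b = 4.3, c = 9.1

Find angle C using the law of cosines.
c² = a² + b² − 2ab·cos(C)  ⇒  cos(C) = (a² + b² − c²)/(2ab)
cos(C) = (9.8² + 4.3² − 9.1²)/(2·9.8·4.3) = (96.04 + 18.49 − 82.81)/84.28 = 31.72/84.28 ≈ 0.376364
C = arccos(0.376364) ≈ 67.8913°

C = 67.89°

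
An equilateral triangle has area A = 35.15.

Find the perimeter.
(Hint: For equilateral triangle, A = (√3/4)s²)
A = (√3/4)s²  ⇒  s² = 4A/√3 = 4·35.15/√3 = 140.6/1.73205 ≈ 81.1754
s ≈ √81.1754 ≈ 9.00974
Perimeter = 3s ≈ 3·9.00974 ≈ 27.0292

Perimeter = 27.03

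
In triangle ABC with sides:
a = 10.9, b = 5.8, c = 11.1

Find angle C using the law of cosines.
c² = a² + b² − 2ab·cos(C)  ⇒  cos(C) = (a² + b² − c²)/(2ab)
cos(C) = (10.9² + 5.8² − 11.1²)/(2·10.9·5.8) = (118.81 + 33.64 − 123.21)/126.44 = 29.24/126.44 ≈ 0.231256
C = arccos(0.231256) ≈ 76.629°

C = 76.63°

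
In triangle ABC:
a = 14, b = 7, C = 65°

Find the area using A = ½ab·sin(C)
A = ½·a·b·sin(C) = ½·14·7·sin(65°)
sin(65°) ≈ 0.906308
A ≈ ½·98·0.906308 = 49·0.906308 ≈ 44.4091

Area = 44.41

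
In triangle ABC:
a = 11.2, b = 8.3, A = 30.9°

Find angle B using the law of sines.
a/sin(A) = b/sin(B)  ⇒  sin(B) = b·sin(A)/a = 8.3·sin(30.9°)/11.2
sin(30.9°) ≈ 0.513541
sin(B) ≈ 8.3·0.513541/11.2 ≈ 4.26239/11.2 ≈ 0.380571
B = arcsin(0.380571) ≈ 22.369°
(Since b ≤ a we need B ≤ A, so the obtuse alternative 180° − 22.369° ≈ 157.631° is rejected.)

B = 22.37°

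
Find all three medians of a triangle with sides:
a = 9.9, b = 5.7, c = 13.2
Median formula: m_a = ½√(2b² + 2c² − a²) (and cyclically). a² = 98.01, b² = 32.49, c² = 174.24.
m_a = ½√(2·32.49 + 2·174.24 − 98.01) = ½√315.45 ≈ ½·17.7609 ≈ 8.88046
m_b = ½√(2·98.01 + 2·174.24 − 32.49) = ½√512.01 ≈ ½·22.6276 ≈ 11.3138
m_c = ½√(2·98.01 + 2·32.49 − 174.24) = ½√86.76 ≈ ½·9.3145 ≈ 4.65725

m_a = 8.88, m_b = 11.31, m_c = 4.657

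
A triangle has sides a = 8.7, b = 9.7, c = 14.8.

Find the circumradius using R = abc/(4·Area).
First find the area with Heron's formula.
s = (8.7 + 9.7 + 14.8)/2 = 16.6
Area = √(s(s−a)(s−b)(s−c)) = √(16.6·7.9·6.9·1.8) ≈ √1628.76 ≈ 40.3579
abc = 8.7·9.7·14.8 = 1248.972
R = abc/(4·Area) ≈ 1248.972/(4·40.3579) = 1248.972/161.432 ≈ 7.73685

R = 7.737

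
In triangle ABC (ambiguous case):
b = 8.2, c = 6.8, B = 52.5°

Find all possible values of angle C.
b/sin(B) = c/sin(C)  ⇒  sin(C) = c·sin(B)/b = 6.8·sin(52.5°)/8.2
sin(52.5°) ≈ 0.793353
sin(C) ≈ 6.8·0.793353/8.2 ≈ 5.3948/8.2 ≈ 0.657903
Candidate 1: C₁ = arcsin(0.657903) ≈ 41.1401°  →  A = 180° − 52.5° − 41.1401° ≈ 86.3599° > 0, valid
Candidate 2: C₂ = 180° − C₁ ≈ 138.86°  →  A = 180° − 52.5° − 138.86° ≈ -11.3599° ≤ 0, not a valid triangle

C = 41.14° (one solution)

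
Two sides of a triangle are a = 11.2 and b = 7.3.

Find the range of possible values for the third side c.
Triangle inequality: |a − b| < c < a + b
|a − b| = |11.2 − 7.3| = 3.9
a + b = 11.2 + 7.3 = 18.5

3.9 < c < 18.5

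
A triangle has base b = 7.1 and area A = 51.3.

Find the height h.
A = ½·b·h  ⇒  h = 2A/b = 2·51.3/7.1 = 102.6/7.1 ≈ 14.4507

h = 14.45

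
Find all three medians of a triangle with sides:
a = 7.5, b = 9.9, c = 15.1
Median formula: m_a = ½√(2b² + 2c² − a²) (and cyclically). a² = 56.25, b² = 98.01, c² = 228.01.
m_a = ½√(2·98.01 + 2·228.01 − 56.25) = ½√595.79 ≈ ½·24.4088 ≈ 12.2044
m_b = ½√(2·56.25 + 2·228.01 − 98.01) = ½√470.51 ≈ ½·21.6912 ≈ 10.8456
m_c = ½√(2·56.25 + 2·98.01 − 228.01) = ½√80.51 ≈ ½·8.97274 ≈ 4.48637

m_a = 12.2, m_b = 10.85, m_c = 4.486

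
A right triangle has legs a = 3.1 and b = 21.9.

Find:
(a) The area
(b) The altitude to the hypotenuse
(a) The legs are perpendicular, so Area = ½·a·b = ½·3.1·21.9 = ½·67.89 = 33.945
(b) Hypotenuse c = √(a² + b²) = √(9.61 + 479.61) = √489.22 ≈ 22.1183
    Area = ½·c·h_c  ⇒  h_c = 2·Area/c = 67.89/22.1183 ≈ 3.0694

Area = 33.945, h_c = 3.069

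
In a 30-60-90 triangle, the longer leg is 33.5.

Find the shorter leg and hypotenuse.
In a 30-60-90 triangle the sides are in ratio 1 : √3 : 2, so short leg = long leg/√3 and hypotenuse = 2·(short leg).
Short leg = 33.5/√3 ≈ 33.5/1.73205 ≈ 19.3412
Hypotenuse = 2·19.3412 ≈ 38.6825

Short leg = 19.34, Hypotenuse = 38.68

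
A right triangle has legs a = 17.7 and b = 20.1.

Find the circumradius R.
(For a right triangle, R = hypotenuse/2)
Hypotenuse c = √(a² + b²) = √(313.29 + 404.01) = √717.3 ≈ 26.7825
R = c/2 ≈ 26.7825/2 ≈ 13.3912

R = 13.39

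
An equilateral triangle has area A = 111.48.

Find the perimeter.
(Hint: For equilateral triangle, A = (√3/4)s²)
A = (√3/4)s²  ⇒  s² = 4A/√3 = 4·111.48/√3 = 445.92/1.73205 ≈ 257.452
s ≈ √257.452 ≈ 16.0453
Perimeter = 3s ≈ 3·16.0453 ≈ 48.1359

Perimeter = 48.14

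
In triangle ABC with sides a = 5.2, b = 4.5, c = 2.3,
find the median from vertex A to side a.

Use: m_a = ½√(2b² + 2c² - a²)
m_a = ½√(2·4.5² + 2·2.3² − 5.2²) = ½√(2·20.25 + 2·5.29 − 27.04) = ½√(40.5 + 10.58 − 27.04) = ½√24.04
√24.04 ≈ 4.90306, so m_a ≈ 2.45153

m_a = 2.452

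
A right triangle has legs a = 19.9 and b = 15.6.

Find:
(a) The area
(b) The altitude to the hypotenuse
(a) The legs are perpendicular, so Area = ½·a·b = ½·19.9·15.6 = ½·310.44 = 155.22
(b) Hypotenuse c = √(a² + b²) = √(396.01 + 243.36) = √639.37 ≈ 25.2858
    Area = ½·c·h_c  ⇒  h_c = 2·Area/c = 310.44/25.2858 ≈ 12.2773

Area = 155.22, h_c = 12.28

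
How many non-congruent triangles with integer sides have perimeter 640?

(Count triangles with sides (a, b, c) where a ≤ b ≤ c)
Let a ≤ b ≤ c with a + b + c = 640. The only binding inequality is a + b > c, i.e. 640 − c > c, so c < 640/2; and c ≥ 640/3 since c is the largest side.
So 214 ≤ c ≤ 319. For each c, b runs from ⌈(640 − c)/2⌉ up to c (then a = 640 − b − c satisfies 1 ≤ a ≤ b automatically), giving c − ⌈(640 − c)/2⌉ + 1 choices.
Summing over c: 2 + 3 + 5 + 6 + … + 158 + 159  (106 terms, c = 214, …, 319) = 8533
Check (closed form: nearest integer to p²/48 for even p, (p+3)²/48 for odd p): 640²/48 = 409600/48 ≈ 8533.33 → 8533

8533 triangles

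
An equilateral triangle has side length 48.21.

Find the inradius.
r = Area/s with s the semi-perimeter.
Area = (√3/4)·48.21² = (√3/4)·2324.2041 ≈ 0.433013·2324.2041 ≈ 1006.41
s = 3·48.21/2 = 72.315
r ≈ 1006.41/72.315 ≈ 13.917
(Equivalently r = side/(2√3) = 48.21/3.4641 ≈ 13.917.)

r = 13.92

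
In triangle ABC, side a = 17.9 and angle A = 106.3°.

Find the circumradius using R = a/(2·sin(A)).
R = a/(2·sin(A)) = 17.9/(2·sin(106.3°))
sin(106.3°) ≈ 0.959805
R ≈ 17.9/(2·0.959805) = 17.9/1.91961 ≈ 9.32481

R = 9.325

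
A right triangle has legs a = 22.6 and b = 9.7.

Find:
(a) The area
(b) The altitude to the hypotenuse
(a) The legs are perpendicular, so Area = ½·a·b = ½·22.6·9.7 = ½·219.22 = 109.61
(b) Hypotenuse c = √(a² + b²) = √(510.76 + 94.09) = √604.85 ≈ 24.5937
    Area = ½·c·h_c  ⇒  h_c = 2·Area/c = 219.22/24.5937 ≈ 8.91367

Area = 109.61, h_c = 8.914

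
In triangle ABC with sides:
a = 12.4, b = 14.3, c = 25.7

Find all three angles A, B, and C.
Law of cosines for each angle (a² = 153.76, b² = 204.49, c² = 660.49):
cos(A) = (b² + c² − a²)/(2bc) = (204.49 + 660.49 − 153.76)/(2·14.3·25.7) = 711.22/735.02 ≈ 0.96762  ⇒  A ≈ 14.6203°
cos(B) = (a² + c² − b²)/(2ac) = (153.76 + 660.49 − 204.49)/(2·12.4·25.7) = 609.76/637.36 ≈ 0.956696  ⇒  B ≈ 16.9231°
cos(C) = (a² + b² − c²)/(2ab) = (153.76 + 204.49 − 660.49)/(2·12.4·14.3) = -302.24/354.64 ≈ -0.852245  ⇒  C ≈ 148.457°
Check: A + B + C ≈ 180°

A = 14.62°, B = 16.92°, C = 148.5°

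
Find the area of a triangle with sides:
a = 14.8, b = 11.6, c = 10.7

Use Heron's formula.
s = (14.8 + 11.6 + 10.7)/2 = 37.1/2 = 18.55
s − a = 3.75, s − b = 6.95, s − c = 7.85
s(s−a)(s−b)(s−c) = 18.55·3.75·6.95·7.85 ≈ 3795.16
Area = √3795.16 ≈ 61.6048

Area = 61.6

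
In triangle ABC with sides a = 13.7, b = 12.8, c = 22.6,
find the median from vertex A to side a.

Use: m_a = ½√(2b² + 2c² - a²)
m_a = ½√(2·12.8² + 2·22.6² − 13.7²) = ½√(2·163.84 + 2·510.76 − 187.69) = ½√(327.68 + 1021.52 − 187.69) = ½√1161.51
√1161.51 ≈ 34.0809, so m_a ≈ 17.0405

m_a = 17.04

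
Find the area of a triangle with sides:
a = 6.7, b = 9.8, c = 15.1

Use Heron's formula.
s = (6.7 + 9.8 + 15.1)/2 = 31.6/2 = 15.8
s − a = 9.1, s − b = 6, s − c = 0.7
s(s−a)(s−b)(s−c) = 15.8·9.1·6·0.7 ≈ 603.876
Area = √603.876 ≈ 24.5739

Area = 24.57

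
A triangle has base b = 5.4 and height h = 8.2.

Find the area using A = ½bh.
A = ½·b·h = ½·5.4·8.2 = ½·44.28 = 22.14

Area = 22.14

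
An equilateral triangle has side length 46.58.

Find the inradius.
r = Area/s with s the semi-perimeter.
Area = (√3/4)·46.58² = (√3/4)·2169.6964 ≈ 0.433013·2169.6964 ≈ 939.506
s = 3·46.58/2 = 69.87
r ≈ 939.506/69.87 ≈ 13.4465
(Equivalently r = side/(2√3) = 46.58/3.4641 ≈ 13.4465.)

r = 13.45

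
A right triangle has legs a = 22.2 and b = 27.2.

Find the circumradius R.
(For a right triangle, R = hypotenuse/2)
Hypotenuse c = √(a² + b²) = √(492.84 + 739.84) = √1232.68 ≈ 35.1095
R = c/2 ≈ 35.1095/2 ≈ 17.5548

R = 17.55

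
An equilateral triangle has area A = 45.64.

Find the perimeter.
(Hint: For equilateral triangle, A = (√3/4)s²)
A = (√3/4)s²  ⇒  s² = 4A/√3 = 4·45.64/√3 = 182.56/1.73205 ≈ 105.401
s ≈ √105.401 ≈ 10.2665
Perimeter = 3s ≈ 3·10.2665 ≈ 30.7995

Perimeter = 30.8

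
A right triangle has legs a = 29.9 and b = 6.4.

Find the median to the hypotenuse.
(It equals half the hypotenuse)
Hypotenuse c = √(a² + b²) = √(894.01 + 40.96) = √934.97 ≈ 30.5773
Median to hypotenuse = c/2 ≈ 30.5773/2 ≈ 15.2886

Median = 15.29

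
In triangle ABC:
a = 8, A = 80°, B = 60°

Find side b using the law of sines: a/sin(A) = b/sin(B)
a/sin(A) = b/sin(B)  ⇒  b = a·sin(B)/sin(A) = 8·sin(60°)/sin(80°)
sin(60°) ≈ 0.866025, sin(80°) ≈ 0.984808
b ≈ 8·0.866025/0.984808 ≈ 6.9282/0.984808 ≈ 7.03508

b = 7.035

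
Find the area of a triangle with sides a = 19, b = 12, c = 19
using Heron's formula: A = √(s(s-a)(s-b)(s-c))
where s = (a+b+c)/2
s = (19 + 12 + 19)/2 = 50/2 = 25
s − a = 6, s − b = 13, s − c = 6
s(s−a)(s−b)(s−c) = 25·6·13·6 = 11700
Area = √11700 ≈ 108.167

s = 25.0, Area = 108.2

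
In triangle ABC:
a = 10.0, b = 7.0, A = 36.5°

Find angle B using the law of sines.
a/sin(A) = b/sin(B)  ⇒  sin(B) = b·sin(A)/a = 7.0·sin(36.5°)/10.0
sin(36.5°) ≈ 0.594823
sin(B) ≈ 7.0·0.594823/10.0 ≈ 4.16376/10.0 ≈ 0.416376
B = arcsin(0.416376) ≈ 24.606°
(Since b ≤ a we need B ≤ A, so the obtuse alternative 180° − 24.606° ≈ 155.394° is rejected.)

B = 24.61°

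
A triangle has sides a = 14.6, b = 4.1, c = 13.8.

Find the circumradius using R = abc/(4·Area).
First find the area with Heron's formula.
s = (14.6 + 4.1 + 13.8)/2 = 16.25
Area = √(s(s−a)(s−b)(s−c)) = √(16.25·1.65·12.15·2.45) ≈ √798.141 ≈ 28.2514
abc = 14.6·4.1·13.8 = 826.068
R = abc/(4·Area) ≈ 826.068/(4·28.2514) = 826.068/113.006 ≈ 7.30998

R = 7.31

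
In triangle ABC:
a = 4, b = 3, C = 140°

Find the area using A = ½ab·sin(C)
A = ½·a·b·sin(C) = ½·4·3·sin(140°)
sin(140°) ≈ 0.642788
A ≈ ½·12·0.642788 = 6·0.642788 ≈ 3.85673

Area = 3.857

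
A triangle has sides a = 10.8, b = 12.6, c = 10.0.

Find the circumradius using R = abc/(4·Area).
First find the area with Heron's formula.
s = (10.8 + 12.6 + 10.0)/2 = 16.7
Area = √(s(s−a)(s−b)(s−c)) = √(16.7·5.9·4.1·6.7) ≈ √2706.62 ≈ 52.0252
abc = 10.8·12.6·10.0 = 1360.8
R = abc/(4·Area) ≈ 1360.8/(4·52.0252) = 1360.8/208.101 ≈ 6.53914

R = 6.539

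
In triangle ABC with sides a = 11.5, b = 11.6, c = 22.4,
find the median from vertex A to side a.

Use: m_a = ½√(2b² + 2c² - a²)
m_a = ½√(2·11.6² + 2·22.4² − 11.5²) = ½√(2·134.56 + 2·501.76 − 132.25) = ½√(269.12 + 1003.52 − 132.25) = ½√1140.39
√1140.39 ≈ 33.7697, so m_a ≈ 16.8848

m_a = 16.88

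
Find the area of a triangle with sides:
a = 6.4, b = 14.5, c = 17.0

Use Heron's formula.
s = (6.4 + 14.5 + 17.0)/2 = 37.9/2 = 18.95
s − a = 12.55, s − b = 4.45, s − c = 1.95
s(s−a)(s−b)(s−c) = 18.95·12.55·4.45·1.95 ≈ 2063.7
Area = √2063.7 ≈ 45.428

Area = 45.43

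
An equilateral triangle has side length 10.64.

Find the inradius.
r = Area/s with s the semi-perimeter.
Area = (√3/4)·10.64² = (√3/4)·113.2096 ≈ 0.433013·113.2096 ≈ 49.0212
s = 3·10.64/2 = 15.96
r ≈ 49.0212/15.96 ≈ 3.0715
(Equivalently r = side/(2√3) = 10.64/3.4641 ≈ 3.0715.)

r = 3.072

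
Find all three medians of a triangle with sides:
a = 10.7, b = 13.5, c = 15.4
Median formula: m_a = ½√(2b² + 2c² − a²) (and cyclically). a² = 114.49, b² = 182.25, c² = 237.16.
m_a = ½√(2·182.25 + 2·237.16 − 114.49) = ½√724.33 ≈ ½·26.9134 ≈ 13.4567
m_b = ½√(2·114.49 + 2·237.16 − 182.25) = ½√521.05 ≈ ½·22.8265 ≈ 11.4133
m_c = ½√(2·114.49 + 2·182.25 − 237.16) = ½√356.32 ≈ ½·18.8764 ≈ 9.43822

m_a = 13.46, m_b = 11.41, m_c = 9.438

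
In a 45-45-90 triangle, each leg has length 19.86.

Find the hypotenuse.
In a 45-45-90 triangle the sides are in ratio 1 : 1 : √2, so hypotenuse = leg·√2.
Hypotenuse = 19.86·√2 ≈ 19.86·1.41421 ≈ 28.0863

Hypotenuse = 19.86√2 = 28.09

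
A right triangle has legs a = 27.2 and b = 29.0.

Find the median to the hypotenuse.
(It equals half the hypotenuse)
Hypotenuse c = √(a² + b²) = √(739.84 + 841) = √1580.84 ≈ 39.7598
Median to hypotenuse = c/2 ≈ 39.7598/2 ≈ 19.8799

Median = 19.88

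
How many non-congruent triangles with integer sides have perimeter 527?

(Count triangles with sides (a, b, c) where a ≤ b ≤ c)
Let a ≤ b ≤ c with a + b + c = 527. The only binding inequality is a + b > c, i.e. 527 − c > c, so c < 527/2; and c ≥ 527/3 since c is the largest side.
So 176 ≤ c ≤ 263. For each c, b runs from ⌈(527 − c)/2⌉ up to c (then a = 527 − b − c satisfies 1 ≤ a ≤ b automatically), giving c − ⌈(527 − c)/2⌉ + 1 choices.
Summing over c: 1 + 3 + 4 + 6 + … + 130 + 132  (88 terms, c = 176, …, 263) = 5852
Check (closed form: nearest integer to p²/48 for even p, (p+3)²/48 for odd p): (527+3)²/48 = 530²/48 = 280900/48 ≈ 5852.08 → 5852

5852 triangles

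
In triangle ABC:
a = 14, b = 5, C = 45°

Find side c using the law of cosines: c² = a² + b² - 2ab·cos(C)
c² = 14² + 5² − 2·14·5·cos(45°)
cos(45°) ≈ 0.707107
c² ≈ 196 + 25 − 140·(0.707107) ≈ 221 − 98.9949 ≈ 122.005
c ≈ √122.005 ≈ 11.0456

c = 11.05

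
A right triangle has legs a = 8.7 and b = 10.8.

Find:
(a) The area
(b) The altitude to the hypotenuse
(a) The legs are perpendicular, so Area = ½·a·b = ½·8.7·10.8 = ½·93.96 = 46.98
(b) Hypotenuse c = √(a² + b²) = √(75.69 + 116.64) = √192.33 ≈ 13.8683
    Area = ½·c·h_c  ⇒  h_c = 2·Area/c = 93.96/13.8683 ≈ 6.77516

Area = 46.98, h_c = 6.775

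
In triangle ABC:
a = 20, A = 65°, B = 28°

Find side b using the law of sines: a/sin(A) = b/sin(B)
a/sin(A) = b/sin(B)  ⇒  b = a·sin(B)/sin(A) = 20·sin(28°)/sin(65°)
sin(28°) ≈ 0.469472, sin(65°) ≈ 0.906308
b ≈ 20·0.469472/0.906308 ≈ 9.38943/0.906308 ≈ 10.3601

b = 10.36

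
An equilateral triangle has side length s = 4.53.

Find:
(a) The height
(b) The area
(a) The height splits the triangle into two 30-60-90 halves: h = s·√3/2 = 4.53·1.73205/2 ≈ 7.84619/2 ≈ 3.9231
(b) Area = (√3/4)·s² = (√3/4)·4.53² = (√3/4)·20.5209 ≈ 0.433013·20.5209 ≈ 8.88581

Height = 3.923, Area = 8.886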